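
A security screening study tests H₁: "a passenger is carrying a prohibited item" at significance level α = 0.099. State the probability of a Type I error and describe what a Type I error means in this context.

P(Type I error) = α = 0.099. A Type I error is rejecting H₀ when H₀ is actually true (false positive) — here, concluding that a passenger is carrying a prohibited item when in fact this is not the case. Consequence: detaining an innocent passenger — delay and inconvenience.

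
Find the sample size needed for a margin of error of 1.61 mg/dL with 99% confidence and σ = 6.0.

n = (z*σ/E)² = (2.576×6.0/1.61)² = 92.2 → n = 93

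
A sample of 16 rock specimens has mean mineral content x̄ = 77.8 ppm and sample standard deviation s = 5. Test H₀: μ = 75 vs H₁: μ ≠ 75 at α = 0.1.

t = (x̄ - μ₀)/(s/√n) = (77.8 - 75)/(5/√16) = 2.24. df = 15, critical t = ±1.753. Reject H₀.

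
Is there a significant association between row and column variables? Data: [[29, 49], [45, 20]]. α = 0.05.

χ² = 14.587. df = 1, critical = 3.841. Reject H₀. Variables are dependent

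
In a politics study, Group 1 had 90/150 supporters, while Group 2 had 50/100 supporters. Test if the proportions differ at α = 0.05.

p̂₁ = 0.6, p̂₂ = 0.5, pooled p̂ = 0.56. z = 1.56. Critical: ±1.96. Fail to reject H₀.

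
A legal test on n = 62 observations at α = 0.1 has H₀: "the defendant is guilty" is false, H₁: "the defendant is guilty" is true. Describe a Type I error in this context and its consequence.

Type I error: rejecting H₀ when it is true — concluding that the defendant is guilty when in fact it is not. Consequence: convicting an innocent person.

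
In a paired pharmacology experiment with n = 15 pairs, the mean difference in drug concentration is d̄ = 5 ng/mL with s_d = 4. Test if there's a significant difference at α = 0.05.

t = d̄/(s_d/√n) = 5/(4/√15) = 4.841. df = 14, critical t = ±2.145. Reject H₀.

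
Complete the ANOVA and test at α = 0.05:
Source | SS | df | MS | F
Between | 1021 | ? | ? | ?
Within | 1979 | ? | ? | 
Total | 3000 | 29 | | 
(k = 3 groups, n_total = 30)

df_between = 2, df_within = 27. MS_between = 510.5, MS_within = 73.3. F = 6.965, F_crit ≈ 3.354. Reject H₀.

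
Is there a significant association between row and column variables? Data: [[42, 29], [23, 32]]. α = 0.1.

χ² = 3.73. df = 1, critical = 2.706. Reject H₀. Variables are dependent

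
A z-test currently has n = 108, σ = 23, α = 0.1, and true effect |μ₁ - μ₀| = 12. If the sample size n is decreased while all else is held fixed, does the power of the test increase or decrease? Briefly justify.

Power decreases: a smaller n inflates the standard error σ/√n, pulling the sampling distribution under H₁ back toward the critical value.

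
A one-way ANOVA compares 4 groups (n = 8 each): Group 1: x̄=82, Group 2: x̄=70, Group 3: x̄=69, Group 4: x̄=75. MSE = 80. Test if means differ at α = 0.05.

Grand mean = 74.0. SS_between = 848.0, MS_between = 282.67. F = 3.533, F_crit ≈ 2.947. Reject H₀.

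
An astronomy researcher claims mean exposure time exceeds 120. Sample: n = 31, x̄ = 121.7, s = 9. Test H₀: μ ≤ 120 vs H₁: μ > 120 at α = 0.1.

t = (121.7 - 120)/(9/√31) = 1.052, df = 30. Critical t = 1.31. Fail to reject H₀.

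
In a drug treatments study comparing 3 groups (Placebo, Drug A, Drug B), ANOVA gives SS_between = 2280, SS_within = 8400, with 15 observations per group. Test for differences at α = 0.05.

df_between = 2, df_within = 42. F = MS_between/MS_within = 1140.0/200.0 = 5.7. F_crit ≈ 3.22. Reject H₀. At least one mean differs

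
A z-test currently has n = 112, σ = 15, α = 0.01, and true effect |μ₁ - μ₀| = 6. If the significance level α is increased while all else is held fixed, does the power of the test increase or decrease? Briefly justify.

Power increases: a larger α lowers the critical value, so more of the H₁ sampling distribution falls in the rejection region.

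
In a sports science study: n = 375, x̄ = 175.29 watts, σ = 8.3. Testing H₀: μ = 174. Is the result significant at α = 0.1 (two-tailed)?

z = (175.29 - 174)/(8.3/√375) = 3.01. Since |z| > 1.645, significant at α = 0.1.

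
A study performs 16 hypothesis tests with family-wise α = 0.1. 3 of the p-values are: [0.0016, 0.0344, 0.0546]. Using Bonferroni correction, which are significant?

Bonferroni α = 0.1/16 = 0.00625. Significant p-values: [0.0016]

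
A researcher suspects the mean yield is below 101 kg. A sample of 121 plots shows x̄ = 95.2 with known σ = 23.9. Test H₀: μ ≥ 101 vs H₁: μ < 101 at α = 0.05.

z = -2.669. Critical value: -1.645. Reject H₀.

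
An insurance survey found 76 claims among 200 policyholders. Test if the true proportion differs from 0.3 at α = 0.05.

p̂ = 0.38, p₀ = 0.3. z = (p̂ - p₀)/√(p₀(1-p₀)/n) = 2.469. Critical: ±1.96. Reject H₀.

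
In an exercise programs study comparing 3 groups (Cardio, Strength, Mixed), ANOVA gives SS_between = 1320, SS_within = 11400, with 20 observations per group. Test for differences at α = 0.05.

df_between = 2, df_within = 57. F = MS_between/MS_within = 660.0/200.0 = 3.3. F_crit ≈ 3.159. Reject H₀. At least one mean differs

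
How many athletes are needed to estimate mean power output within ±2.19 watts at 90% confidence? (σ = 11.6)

n = (z*σ/E)² = (1.645×11.6/2.19)² = 75.9 → n = 76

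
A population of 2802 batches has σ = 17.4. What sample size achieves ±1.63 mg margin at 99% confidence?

Without FPC: n₀ = (2.576×17.4/1.63)² = 756.162. With FPC: n = n₀N/(n₀+N-1) = 595.6 → n = 596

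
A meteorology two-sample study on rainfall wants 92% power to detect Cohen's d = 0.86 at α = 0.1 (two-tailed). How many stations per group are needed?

z_{α/2} = 1.645, z_β = Φ⁻¹(0.92) = 1.405. For large effect (d = 0.86): n per group = 2(z_{α/2} + z_β)²/d² = 2(1.645 + 1.405)²/0.86² = 25.2 → 26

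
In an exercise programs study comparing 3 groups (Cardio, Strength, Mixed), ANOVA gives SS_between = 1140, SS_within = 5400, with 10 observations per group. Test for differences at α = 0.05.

df_between = 2, df_within = 27. F = MS_between/MS_within = 570.0/200.0 = 2.85. F_crit ≈ 3.354. Fail to reject H₀.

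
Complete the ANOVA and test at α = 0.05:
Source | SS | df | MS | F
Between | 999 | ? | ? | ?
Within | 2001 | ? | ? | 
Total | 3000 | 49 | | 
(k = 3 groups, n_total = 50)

df_between = 2, df_within = 47. MS_between = 499.5, MS_within = 42.57. F = 11.732, F_crit ≈ 3.195. Reject H₀.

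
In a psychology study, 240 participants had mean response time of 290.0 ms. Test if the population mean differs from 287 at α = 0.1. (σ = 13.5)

z = (x̄ - μ₀)/(σ/√n) = (290.0 - 287)/(13.5/√240) = 3.443. Critical value: ±1.645. Since |3.443| > 1.645, Reject H₀.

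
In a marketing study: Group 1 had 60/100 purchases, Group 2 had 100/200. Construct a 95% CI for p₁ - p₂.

p̂₁ = 0.6, p̂₂ = 0.5. Difference = 0.1. CI = (-0.018, 0.218)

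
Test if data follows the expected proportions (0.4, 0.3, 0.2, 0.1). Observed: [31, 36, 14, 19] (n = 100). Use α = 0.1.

Expected: [40.0, 30.0, 20.0, 10.0]. χ² = 13.125. df = 3, critical = 6.251. Reject H₀.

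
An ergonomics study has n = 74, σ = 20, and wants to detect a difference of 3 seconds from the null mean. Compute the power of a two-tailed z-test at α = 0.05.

SE = σ/√n = 20/√74 = 2.325. Non-centrality λ = d/SE = 3/2.325 = 1.29. Power ≈ Φ(λ - z_{α/2}) = Φ(1.29 - 1.96) = Φ(-0.67) = 0.252.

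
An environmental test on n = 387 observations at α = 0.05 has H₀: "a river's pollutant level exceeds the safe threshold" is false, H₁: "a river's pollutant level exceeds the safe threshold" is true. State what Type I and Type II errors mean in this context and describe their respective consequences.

Type I (false positive): concluding that a river's pollutant level exceeds the safe threshold when it is not — shutting down a compliant factory unnecessarily. Type II (false negative): failing to conclude that a river's pollutant level exceeds the safe threshold when it is — allowing unsafe pollution to continue. Which is costlier depends on domain priorities and is a judgement call rather than a statistical fact.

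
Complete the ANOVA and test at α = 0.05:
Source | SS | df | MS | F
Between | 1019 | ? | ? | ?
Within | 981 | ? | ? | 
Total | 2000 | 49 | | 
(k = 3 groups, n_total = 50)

df_between = 2, df_within = 47. MS_between = 509.5, MS_within = 20.87. F = 24.41, F_crit ≈ 3.195. Reject H₀.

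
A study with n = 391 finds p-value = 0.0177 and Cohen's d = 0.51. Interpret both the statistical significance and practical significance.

Statistically significant (p = 0.0177 < 0.05). Cohen's d = 0.51 indicates a medium effect size. Both statistical and practical significance should be considered.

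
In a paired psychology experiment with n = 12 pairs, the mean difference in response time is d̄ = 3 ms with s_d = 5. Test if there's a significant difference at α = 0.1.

t = d̄/(s_d/√n) = 3/(5/√12) = 2.078. df = 11, critical t = ±1.796. Reject H₀.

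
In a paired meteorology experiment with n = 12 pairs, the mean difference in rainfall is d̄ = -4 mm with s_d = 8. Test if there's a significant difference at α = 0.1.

t = d̄/(s_d/√n) = -4/(8/√12) = -1.732. df = 11, critical t = ±1.796. Fail to reject H₀.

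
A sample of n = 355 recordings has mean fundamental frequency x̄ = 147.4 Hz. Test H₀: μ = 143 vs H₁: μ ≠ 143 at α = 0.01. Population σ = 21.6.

z = (x̄ - μ₀)/(σ/√n) = (147.4 - 143)/(21.6/√355) = 3.838. Critical value: ±2.576. Since |3.838| > 2.576, Reject H₀.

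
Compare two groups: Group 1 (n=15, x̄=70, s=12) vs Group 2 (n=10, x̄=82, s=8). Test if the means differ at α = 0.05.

Pooled sp = 10.62. t = -2.769, df = 23. Critical t = ±2.069. Reject H₀.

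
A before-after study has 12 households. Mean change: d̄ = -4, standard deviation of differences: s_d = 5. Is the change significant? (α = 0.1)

t = d̄/(s_d/√n) = -4/(5/√12) = -2.771. df = 11, critical t = ±1.796. Reject H₀.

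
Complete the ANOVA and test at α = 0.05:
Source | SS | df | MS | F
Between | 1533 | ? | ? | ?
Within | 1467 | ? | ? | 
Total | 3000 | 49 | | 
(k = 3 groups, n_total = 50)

df_between = 2, df_within = 47. MS_between = 766.5, MS_within = 31.21. F = 24.557, F_crit ≈ 3.195. Reject H₀.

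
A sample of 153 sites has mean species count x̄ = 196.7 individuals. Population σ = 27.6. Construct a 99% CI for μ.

CI = x̄ ± z*(σ/√n) = 196.7 ± 2.576(27.6/√153) = 196.7 ± 5.75 = (190.95, 202.45)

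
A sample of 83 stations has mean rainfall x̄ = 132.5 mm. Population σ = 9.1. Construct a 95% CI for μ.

CI = x̄ ± z*(σ/√n) = 132.5 ± 1.96(9.1/√83) = 132.5 ± 1.96 = (130.54, 134.46)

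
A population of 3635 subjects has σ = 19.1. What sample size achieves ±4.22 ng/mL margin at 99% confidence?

Without FPC: n₀ = (2.576×19.1/4.22)² = 135.936. With FPC: n = n₀N/(n₀+N-1) = 131.1 → n = 132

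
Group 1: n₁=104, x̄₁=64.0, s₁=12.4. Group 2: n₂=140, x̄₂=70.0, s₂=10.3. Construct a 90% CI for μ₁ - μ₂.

Difference = -6.0. SE = √(12.4²/104 + 10.3²/140) = 1.495. CI = (-8.46, -3.54)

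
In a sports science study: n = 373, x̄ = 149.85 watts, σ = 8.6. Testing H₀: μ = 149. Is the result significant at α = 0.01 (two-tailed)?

z = (149.85 - 149)/(8.6/√373) = 1.909. Since |z| ≤ 2.576, not significant at α = 0.01.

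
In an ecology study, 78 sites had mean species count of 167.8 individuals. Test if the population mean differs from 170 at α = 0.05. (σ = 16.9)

z = (x̄ - μ₀)/(σ/√n) = (167.8 - 170)/(16.9/√78) = -1.15. Critical value: ±1.96. Since |-1.15| ≤ 1.96, Fail to reject H₀.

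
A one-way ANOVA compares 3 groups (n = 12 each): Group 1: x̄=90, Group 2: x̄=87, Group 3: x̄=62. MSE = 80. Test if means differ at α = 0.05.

Grand mean = 79.67. SS_between = 5672.0, MS_between = 2836.0. F = 35.45, F_crit ≈ 3.285. Reject H₀.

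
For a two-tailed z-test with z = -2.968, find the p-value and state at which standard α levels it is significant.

p = 2·P(Z > |-2.968|) = 2·(1 - Φ(2.968)) ≈ 0.003. Significant at α = 0.1; Significant at α = 0.05; Significant at α = 0.01.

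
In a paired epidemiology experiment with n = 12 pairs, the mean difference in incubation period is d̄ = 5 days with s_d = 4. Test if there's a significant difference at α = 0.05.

t = d̄/(s_d/√n) = 5/(4/√12) = 4.33. df = 11, critical t = ±2.201. Reject H₀.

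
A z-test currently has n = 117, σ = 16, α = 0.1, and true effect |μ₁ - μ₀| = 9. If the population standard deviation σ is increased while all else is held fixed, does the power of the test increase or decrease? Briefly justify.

Power decreases: a larger σ inflates the standard error σ/√n, pulling the sampling distribution under H₁ back toward the critical value.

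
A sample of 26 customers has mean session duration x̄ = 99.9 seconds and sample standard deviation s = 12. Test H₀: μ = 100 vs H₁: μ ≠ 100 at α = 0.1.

t = (x̄ - μ₀)/(s/√n) = (99.9 - 100)/(12/√26) = -0.042. df = 25, critical t = ±1.708. Fail to reject H₀.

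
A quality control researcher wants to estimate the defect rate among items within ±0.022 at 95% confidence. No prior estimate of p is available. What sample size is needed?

Conservative approach: use p = 0.5 (maximizes p(1-p) = 0.25). n = z²(0.25)/E² = 1.96²×0.25/0.022² = 1984.3 → n = 1985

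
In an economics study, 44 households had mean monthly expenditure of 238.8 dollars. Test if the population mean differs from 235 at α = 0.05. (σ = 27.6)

z = (x̄ - μ₀)/(σ/√n) = (238.8 - 235)/(27.6/√44) = 0.913. Critical value: ±1.96. Since |0.913| ≤ 1.96, Fail to reject H₀.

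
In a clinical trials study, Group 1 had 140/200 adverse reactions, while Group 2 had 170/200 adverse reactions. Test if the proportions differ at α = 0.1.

p̂₁ = 0.7, p̂₂ = 0.85, pooled p̂ = 0.775. z = -3.592. Critical: ±1.645. Reject H₀.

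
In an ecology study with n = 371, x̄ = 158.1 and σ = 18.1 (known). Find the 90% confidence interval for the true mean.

CI = x̄ ± z*(σ/√n) = 158.1 ± 1.645(18.1/√371) = 158.1 ± 1.55 = (156.55, 159.65)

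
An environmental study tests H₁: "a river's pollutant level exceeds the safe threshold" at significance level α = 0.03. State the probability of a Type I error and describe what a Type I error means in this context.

P(Type I error) = α = 0.03. A Type I error is rejecting H₀ when H₀ is actually true (false positive) — here, concluding that a river's pollutant level exceeds the safe threshold when in fact this is not the case. Consequence: shutting down a compliant factory unnecessarily.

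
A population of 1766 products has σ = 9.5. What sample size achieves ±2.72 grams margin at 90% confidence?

Without FPC: n₀ = (1.645×9.5/2.72)² = 33.01. With FPC: n = n₀N/(n₀+N-1) = 32.4 → n = 33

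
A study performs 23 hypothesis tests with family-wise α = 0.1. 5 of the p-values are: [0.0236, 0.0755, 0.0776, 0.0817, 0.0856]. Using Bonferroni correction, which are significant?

Bonferroni α = 0.1/23 = 0.00435. None of the given p-values are significant.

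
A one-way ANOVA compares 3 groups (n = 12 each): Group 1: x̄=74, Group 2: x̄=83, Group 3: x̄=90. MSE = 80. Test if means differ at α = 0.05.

Grand mean = 82.33. SS_between = 1544.0, MS_between = 772.0. F = 9.65, F_crit ≈ 3.285. Reject H₀.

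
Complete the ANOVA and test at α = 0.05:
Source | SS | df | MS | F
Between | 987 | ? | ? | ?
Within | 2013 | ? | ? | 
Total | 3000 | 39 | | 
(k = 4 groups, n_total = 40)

df_between = 3, df_within = 36. MS_between = 329.0, MS_within = 55.92. F = 5.884, F_crit ≈ 2.866. Reject H₀.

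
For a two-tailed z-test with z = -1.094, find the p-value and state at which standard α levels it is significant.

p = 2·P(Z > |-1.094|) = 2·(1 - Φ(1.094)) ≈ 0.274. Not significant at any standard level.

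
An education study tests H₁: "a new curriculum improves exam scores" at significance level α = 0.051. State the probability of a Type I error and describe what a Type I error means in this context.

P(Type I error) = α = 0.051. A Type I error is rejecting H₀ when H₀ is actually true (false positive) — here, concluding that a new curriculum improves exam scores when in fact this is not the case. Consequence: adopting a curriculum that gives no real benefit — disruption for nothing.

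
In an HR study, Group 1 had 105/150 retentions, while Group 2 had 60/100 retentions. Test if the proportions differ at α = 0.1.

p̂₁ = 0.7, p̂₂ = 0.6, pooled p̂ = 0.66. z = 1.635. Critical: ±1.645. Fail to reject H₀.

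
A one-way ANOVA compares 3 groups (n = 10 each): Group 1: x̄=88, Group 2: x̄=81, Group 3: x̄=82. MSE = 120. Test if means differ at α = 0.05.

Grand mean = 83.67. SS_between = 286.67, MS_between = 143.33. F = 1.194, F_crit ≈ 3.354. Fail to reject H₀.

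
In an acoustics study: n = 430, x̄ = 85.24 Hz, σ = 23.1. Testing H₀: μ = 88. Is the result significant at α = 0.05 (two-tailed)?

z = (85.24 - 88)/(23.1/√430) = -2.478. Since |z| > 1.96, significant at α = 0.05.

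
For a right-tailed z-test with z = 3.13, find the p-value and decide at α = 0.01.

p = P(Z > 3.13) = 1 - Φ(3.13) ≈ 0.0009. Since p < 0.01, reject H₀ (significant) at α = 0.01.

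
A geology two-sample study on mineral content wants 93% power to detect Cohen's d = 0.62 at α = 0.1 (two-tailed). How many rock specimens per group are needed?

z_{α/2} = 1.645, z_β = Φ⁻¹(0.93) = 1.476. For medium effect (d = 0.62): n per group = 2(z_{α/2} + z_β)²/d² = 2(1.645 + 1.476)²/0.62² = 50.7 → 51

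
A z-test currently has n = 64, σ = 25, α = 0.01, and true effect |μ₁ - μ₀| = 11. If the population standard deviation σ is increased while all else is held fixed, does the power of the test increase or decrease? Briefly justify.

Power decreases: a larger σ inflates the standard error σ/√n, pulling the sampling distribution under H₁ back toward the critical value.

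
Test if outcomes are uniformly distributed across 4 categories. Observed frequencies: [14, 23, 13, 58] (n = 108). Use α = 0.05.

Expected = 27 each. χ² = Σ(O-E)²/E = 49.704. df = 3, critical value = 7.815. Reject H₀.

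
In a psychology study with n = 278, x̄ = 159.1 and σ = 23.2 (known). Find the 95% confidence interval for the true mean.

CI = x̄ ± z*(σ/√n) = 159.1 ± 1.96(23.2/√278) = 159.1 ± 2.73 = (156.37, 161.83)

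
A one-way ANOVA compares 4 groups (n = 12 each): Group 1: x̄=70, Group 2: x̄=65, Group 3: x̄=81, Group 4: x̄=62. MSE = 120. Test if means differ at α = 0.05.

Grand mean = 69.5. SS_between = 2508.0, MS_between = 836.0. F = 6.967, F_crit ≈ 2.816. Reject H₀.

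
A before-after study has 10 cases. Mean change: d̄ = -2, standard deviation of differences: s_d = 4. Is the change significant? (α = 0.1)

t = d̄/(s_d/√n) = -2/(4/√10) = -1.581. df = 9, critical t = ±1.833. Fail to reject H₀.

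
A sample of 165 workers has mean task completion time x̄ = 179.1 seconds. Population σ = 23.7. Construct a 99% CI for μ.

CI = x̄ ± z*(σ/√n) = 179.1 ± 2.576(23.7/√165) = 179.1 ± 4.75 = (174.35, 183.85)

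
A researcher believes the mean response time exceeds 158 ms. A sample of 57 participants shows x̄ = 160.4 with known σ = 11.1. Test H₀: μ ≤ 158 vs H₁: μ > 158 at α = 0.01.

z = 1.632. Critical value: 2.33. Fail to reject H₀.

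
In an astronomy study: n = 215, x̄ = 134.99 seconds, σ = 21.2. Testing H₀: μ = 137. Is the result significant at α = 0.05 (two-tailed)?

z = (134.99 - 137)/(21.2/√215) = -1.39. Since |z| ≤ 1.96, not significant at α = 0.05.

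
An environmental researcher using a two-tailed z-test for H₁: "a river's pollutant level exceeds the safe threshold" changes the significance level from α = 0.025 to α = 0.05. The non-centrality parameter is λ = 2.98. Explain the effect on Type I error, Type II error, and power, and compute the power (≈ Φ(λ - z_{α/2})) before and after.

Increasing α from 0.025 to 0.05:
• Type I error rate increases (α is the Type I rate by definition).
• Critical value moves from z_{α/2} = 2.241 to 1.96, so power = Φ(λ - z_{α/2}) goes from Φ(2.98 - 2.241) = 0.77 to Φ(2.98 - 1.96) = 0.846.
• Type II error rate β = 1 - power therefore decreases (0.23 → 0.154).
Appropriate when false negatives are costly — here, allowing unsafe pollution to continue.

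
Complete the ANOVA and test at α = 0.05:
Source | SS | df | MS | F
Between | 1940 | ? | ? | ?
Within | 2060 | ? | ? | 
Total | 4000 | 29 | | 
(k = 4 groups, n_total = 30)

df_between = 3, df_within = 26. MS_between = 646.67, MS_within = 79.23. F = 8.162, F_crit ≈ 2.975. Reject H₀.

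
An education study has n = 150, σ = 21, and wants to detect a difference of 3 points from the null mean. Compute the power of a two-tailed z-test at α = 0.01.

SE = σ/√n = 21/√150 = 1.715. Non-centrality λ = d/SE = 3/1.715 = 1.75. Power ≈ Φ(λ - z_{α/2}) = Φ(1.75 - 2.576) = Φ(-0.826) = 0.204.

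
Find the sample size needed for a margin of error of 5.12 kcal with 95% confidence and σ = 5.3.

n = (z*σ/E)² = (1.96×5.3/5.12)² = 4.1 → n = 5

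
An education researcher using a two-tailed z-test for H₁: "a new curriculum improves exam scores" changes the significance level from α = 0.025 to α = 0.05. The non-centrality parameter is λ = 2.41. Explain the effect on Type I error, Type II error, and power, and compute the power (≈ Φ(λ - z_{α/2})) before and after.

Increasing α from 0.025 to 0.05:
• Type I error rate increases (α is the Type I rate by definition).
• Critical value moves from z_{α/2} = 2.241 to 1.96, so power = Φ(λ - z_{α/2}) goes from Φ(2.41 - 2.241) = 0.567 to Φ(2.41 - 1.96) = 0.674.
• Type II error rate β = 1 - power therefore decreases (0.433 → 0.326).
Appropriate when false negatives are costly — here, keeping the old curriculum when the new one would have helped students.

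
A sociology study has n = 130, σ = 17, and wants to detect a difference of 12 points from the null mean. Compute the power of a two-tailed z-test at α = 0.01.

SE = σ/√n = 17/√130 = 1.491. Non-centrality λ = d/SE = 12/1.491 = 8.048. Power ≈ Φ(λ - z_{α/2}) = Φ(8.048 - 2.576) = Φ(5.472) = 1.0.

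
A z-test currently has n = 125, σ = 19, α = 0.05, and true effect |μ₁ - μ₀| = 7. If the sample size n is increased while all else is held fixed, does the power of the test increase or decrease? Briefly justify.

Power increases: a larger n shrinks the standard error σ/√n, moving the sampling distribution under H₁ further from the critical value.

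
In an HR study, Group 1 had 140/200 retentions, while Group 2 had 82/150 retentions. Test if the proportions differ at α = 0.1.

p̂₁ = 0.7, p̂₂ = 0.547, pooled p̂ = 0.634. z = 2.947. Critical: ±1.645. Reject H₀.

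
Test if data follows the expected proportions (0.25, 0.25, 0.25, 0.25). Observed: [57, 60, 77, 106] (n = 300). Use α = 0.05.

Expected: [75.0, 75.0, 75.0, 75.0]. χ² = 20.187. df = 3, critical = 7.815. Reject H₀.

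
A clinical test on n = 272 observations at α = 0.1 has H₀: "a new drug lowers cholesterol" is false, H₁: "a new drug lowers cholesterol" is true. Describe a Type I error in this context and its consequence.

Type I error: rejecting H₀ when it is true — concluding that a new drug lowers cholesterol when in fact it is not. Consequence: approving an ineffective drug — patients take a useless medication and may skip effective alternatives.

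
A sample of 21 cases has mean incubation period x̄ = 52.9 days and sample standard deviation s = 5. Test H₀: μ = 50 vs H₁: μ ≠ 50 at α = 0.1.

t = (x̄ - μ₀)/(s/√n) = (52.9 - 50)/(5/√21) = 2.658. df = 20, critical t = ±1.725. Reject H₀.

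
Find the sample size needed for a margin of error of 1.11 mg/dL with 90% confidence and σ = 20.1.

n = (z*σ/E)² = (1.645×20.1/1.11)² = 887.3 → n = 888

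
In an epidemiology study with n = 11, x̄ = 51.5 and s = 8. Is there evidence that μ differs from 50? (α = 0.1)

t = (x̄ - μ₀)/(s/√n) = (51.5 - 50)/(8/√11) = 0.622. df = 10, critical t = ±1.812. Fail to reject H₀.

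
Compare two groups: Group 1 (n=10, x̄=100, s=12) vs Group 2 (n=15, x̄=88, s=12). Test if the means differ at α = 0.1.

Pooled sp = 12.0. t = 2.449, df = 23. Critical t = ±1.714. Reject H₀.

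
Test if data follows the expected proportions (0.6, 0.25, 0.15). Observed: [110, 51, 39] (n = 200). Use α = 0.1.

Expected: [120.0, 50.0, 30.0]. χ² = 3.553. df = 2, critical = 4.605. Fail to reject H₀.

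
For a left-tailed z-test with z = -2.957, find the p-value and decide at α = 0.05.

p = P(Z < -2.957) = Φ(-2.957) ≈ 0.0016. Since p < 0.05, reject H₀ (significant) at α = 0.05.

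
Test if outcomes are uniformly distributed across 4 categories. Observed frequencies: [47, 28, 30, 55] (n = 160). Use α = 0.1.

Expected = 40 each. χ² = Σ(O-E)²/E = 12.95. df = 3, critical value = 6.251. Reject H₀.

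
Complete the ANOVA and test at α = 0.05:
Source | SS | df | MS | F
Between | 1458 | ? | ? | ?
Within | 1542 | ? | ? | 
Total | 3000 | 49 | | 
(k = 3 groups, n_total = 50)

df_between = 2, df_within = 47. MS_between = 729.0, MS_within = 32.81. F = 22.22, F_crit ≈ 3.195. Reject H₀.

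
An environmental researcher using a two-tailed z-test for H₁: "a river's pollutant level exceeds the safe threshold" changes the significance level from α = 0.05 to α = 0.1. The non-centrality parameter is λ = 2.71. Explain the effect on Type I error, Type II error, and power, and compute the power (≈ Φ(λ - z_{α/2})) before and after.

Increasing α from 0.05 to 0.1:
• Type I error rate increases (α is the Type I rate by definition).
• Critical value moves from z_{α/2} = 1.96 to 1.645, so power = Φ(λ - z_{α/2}) goes from Φ(2.71 - 1.96) = 0.773 to Φ(2.71 - 1.645) = 0.857.
• Type II error rate β = 1 - power therefore decreases (0.227 → 0.143).
Appropriate when false negatives are costly — here, allowing unsafe pollution to continue.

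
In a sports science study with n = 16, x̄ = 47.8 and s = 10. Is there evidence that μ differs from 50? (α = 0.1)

t = (x̄ - μ₀)/(s/√n) = (47.8 - 50)/(10/√16) = -0.88. df = 15, critical t = ±1.753. Fail to reject H₀.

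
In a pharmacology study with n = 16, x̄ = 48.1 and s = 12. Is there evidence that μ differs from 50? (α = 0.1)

t = (x̄ - μ₀)/(s/√n) = (48.1 - 50)/(12/√16) = -0.633. df = 15, critical t = ±1.753. Fail to reject H₀.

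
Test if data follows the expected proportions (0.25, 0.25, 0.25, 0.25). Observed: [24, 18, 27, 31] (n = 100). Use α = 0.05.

Expected: [25.0, 25.0, 25.0, 25.0]. χ² = 3.6. df = 3, critical = 7.815. Fail to reject H₀.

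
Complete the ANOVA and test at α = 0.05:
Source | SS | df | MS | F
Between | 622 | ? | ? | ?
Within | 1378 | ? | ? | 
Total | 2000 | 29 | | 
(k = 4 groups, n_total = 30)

df_between = 3, df_within = 26. MS_between = 207.33, MS_within = 53.0. F = 3.912, F_crit ≈ 2.975. Reject H₀.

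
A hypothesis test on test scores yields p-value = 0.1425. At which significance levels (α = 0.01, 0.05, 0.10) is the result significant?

p = 0.1425. Not significant at any of the given levels.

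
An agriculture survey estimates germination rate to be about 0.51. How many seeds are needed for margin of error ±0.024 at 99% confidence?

n = z²p(1-p)/E² = 2.576²×0.51×0.49/0.024² = 2879.0 → n = 2879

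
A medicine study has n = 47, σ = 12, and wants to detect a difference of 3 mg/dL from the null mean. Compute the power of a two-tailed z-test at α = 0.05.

SE = σ/√n = 12/√47 = 1.75. Non-centrality λ = d/SE = 3/1.75 = 1.714. Power ≈ Φ(λ - z_{α/2}) = Φ(1.714 - 1.96) = Φ(-0.246) = 0.403.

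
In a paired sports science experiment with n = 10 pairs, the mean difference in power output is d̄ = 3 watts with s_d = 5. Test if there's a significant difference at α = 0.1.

t = d̄/(s_d/√n) = 3/(5/√10) = 1.897. df = 9, critical t = ±1.833. Reject H₀.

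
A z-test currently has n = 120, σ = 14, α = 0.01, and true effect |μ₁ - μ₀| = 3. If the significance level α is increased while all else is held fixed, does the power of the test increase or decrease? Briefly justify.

Power increases: a larger α lowers the critical value, so more of the H₁ sampling distribution falls in the rejection region.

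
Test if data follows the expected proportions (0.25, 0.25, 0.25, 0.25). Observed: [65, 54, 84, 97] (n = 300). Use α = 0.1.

Expected: [75.0, 75.0, 75.0, 75.0]. χ² = 14.747. df = 3, critical = 6.251. Reject H₀.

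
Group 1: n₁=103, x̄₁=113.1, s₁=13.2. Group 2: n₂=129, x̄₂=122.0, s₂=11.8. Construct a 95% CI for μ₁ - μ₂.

Difference = -8.9. SE = √(13.2²/103 + 11.8²/129) = 1.665. CI = (-12.16, -5.64)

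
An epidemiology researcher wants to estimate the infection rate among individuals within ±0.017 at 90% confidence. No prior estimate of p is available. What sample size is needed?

Conservative approach: use p = 0.5 (maximizes p(1-p) = 0.25). n = z²(0.25)/E² = 1.645²×0.25/0.017² = 2340.9 → n = 2341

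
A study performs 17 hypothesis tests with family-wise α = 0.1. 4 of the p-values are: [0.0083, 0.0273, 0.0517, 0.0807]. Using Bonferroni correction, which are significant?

Bonferroni α = 0.1/17 = 0.00588. None of the given p-values are significant.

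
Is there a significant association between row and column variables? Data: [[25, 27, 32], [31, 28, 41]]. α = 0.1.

χ² = 0.382. df = 2, critical = 4.605. Fail to reject H₀. No evidence of dependence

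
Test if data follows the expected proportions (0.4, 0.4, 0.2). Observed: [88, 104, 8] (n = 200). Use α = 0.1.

Expected: [80.0, 80.0, 40.0]. χ² = 33.6. df = 2, critical = 4.605. Reject H₀.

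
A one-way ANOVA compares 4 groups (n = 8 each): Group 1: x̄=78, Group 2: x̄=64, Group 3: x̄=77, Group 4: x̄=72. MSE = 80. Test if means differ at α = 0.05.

Grand mean = 72.75. SS_between = 982.0, MS_between = 327.33. F = 4.092, F_crit ≈ 2.947. Reject H₀.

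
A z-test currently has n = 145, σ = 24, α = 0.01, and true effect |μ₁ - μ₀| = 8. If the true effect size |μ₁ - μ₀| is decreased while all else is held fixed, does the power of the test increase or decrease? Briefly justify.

Power decreases: a smaller true effect decreases the non-centrality λ = |μ₁ - μ₀|/(σ/√n).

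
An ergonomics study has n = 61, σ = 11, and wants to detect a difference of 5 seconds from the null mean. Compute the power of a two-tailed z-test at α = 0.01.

SE = σ/√n = 11/√61 = 1.408. Non-centrality λ = d/SE = 5/1.408 = 3.55. Power ≈ Φ(λ - z_{α/2}) = Φ(3.55 - 2.576) = Φ(0.974) = 0.835.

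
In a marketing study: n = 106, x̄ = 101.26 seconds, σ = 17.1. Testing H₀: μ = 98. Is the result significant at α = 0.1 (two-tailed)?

z = (101.26 - 98)/(17.1/√106) = 1.963. Since |z| > 1.645, significant at α = 0.1.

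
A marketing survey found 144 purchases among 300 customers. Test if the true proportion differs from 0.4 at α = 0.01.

p̂ = 0.48, p₀ = 0.4. z = (p̂ - p₀)/√(p₀(1-p₀)/n) = 2.828. Critical: ±2.576. Reject H₀.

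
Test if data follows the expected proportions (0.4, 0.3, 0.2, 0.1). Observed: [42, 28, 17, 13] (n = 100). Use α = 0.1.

Expected: [40.0, 30.0, 20.0, 10.0]. χ² = 1.583. df = 3, critical = 6.251. Fail to reject H₀.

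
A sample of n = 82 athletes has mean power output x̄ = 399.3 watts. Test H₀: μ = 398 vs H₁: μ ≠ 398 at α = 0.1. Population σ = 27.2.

z = (x̄ - μ₀)/(σ/√n) = (399.3 - 398)/(27.2/√82) = 0.433. Critical value: ±1.645. Since |0.433| ≤ 1.645, Fail to reject H₀.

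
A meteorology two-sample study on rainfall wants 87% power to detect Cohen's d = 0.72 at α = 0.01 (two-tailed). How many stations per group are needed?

z_{α/2} = 2.576, z_β = Φ⁻¹(0.87) = 1.126. For medium effect (d = 0.72): n per group = 2(z_{α/2} + z_β)²/d² = 2(2.576 + 1.126)²/0.72² = 52.9 → 53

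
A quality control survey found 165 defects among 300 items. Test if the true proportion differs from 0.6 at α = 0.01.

p̂ = 0.55, p₀ = 0.6. z = (p̂ - p₀)/√(p₀(1-p₀)/n) = -1.768. Critical: ±2.576. Fail to reject H₀.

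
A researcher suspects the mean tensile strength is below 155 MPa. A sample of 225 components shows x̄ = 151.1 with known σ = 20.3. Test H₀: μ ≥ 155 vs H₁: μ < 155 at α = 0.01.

z = -2.882. Critical value: -2.33. Reject H₀.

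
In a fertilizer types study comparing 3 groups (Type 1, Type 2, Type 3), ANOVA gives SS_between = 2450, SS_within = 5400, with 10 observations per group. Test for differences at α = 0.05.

df_between = 2, df_within = 27. F = MS_between/MS_within = 1225.0/200.0 = 6.125. F_crit ≈ 3.354. Reject H₀. At least one mean differs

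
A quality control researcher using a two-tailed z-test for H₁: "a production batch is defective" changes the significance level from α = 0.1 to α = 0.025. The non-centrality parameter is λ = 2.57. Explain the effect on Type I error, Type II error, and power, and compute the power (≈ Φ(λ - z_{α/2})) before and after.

Decreasing α from 0.1 to 0.025:
• Type I error rate decreases (α is the Type I rate by definition).
• Critical value moves from z_{α/2} = 1.645 to 2.241, so power = Φ(λ - z_{α/2}) goes from Φ(2.57 - 1.645) = 0.823 to Φ(2.57 - 2.241) = 0.629.
• Type II error rate β = 1 - power therefore increases (0.177 → 0.371).
Appropriate when false positives are costly — here, scrapping a good batch — wasted material and cost for no reason.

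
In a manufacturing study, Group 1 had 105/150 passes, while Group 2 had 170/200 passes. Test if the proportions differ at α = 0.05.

p̂₁ = 0.7, p̂₂ = 0.85, pooled p̂ = 0.786. z = -3.384. Critical: ±1.96. Reject H₀.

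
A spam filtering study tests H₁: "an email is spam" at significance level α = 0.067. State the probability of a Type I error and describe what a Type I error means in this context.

P(Type I error) = α = 0.067. A Type I error is rejecting H₀ when H₀ is actually true (false positive) — here, concluding that an email is spam when in fact this is not the case. Consequence: a legitimate email is sent to the spam folder and the user misses it.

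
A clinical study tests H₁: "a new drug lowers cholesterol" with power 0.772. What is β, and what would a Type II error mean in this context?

β = 1 - power = 1 - 0.772 = 0.228. A Type II error is failing to reject H₀ when H₀ is false (false negative) — here, failing to conclude that a new drug lowers cholesterol when in fact it is true. Consequence: shelving an effective drug — patients miss out on a treatment that would have helped.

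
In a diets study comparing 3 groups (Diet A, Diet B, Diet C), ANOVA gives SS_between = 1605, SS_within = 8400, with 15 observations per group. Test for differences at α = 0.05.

df_between = 2, df_within = 42. F = MS_between/MS_within = 802.5/200.0 = 4.013. F_crit ≈ 3.22. Reject H₀. At least one mean differs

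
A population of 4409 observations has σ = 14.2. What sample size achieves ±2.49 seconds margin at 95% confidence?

Without FPC: n₀ = (1.96×14.2/2.49)² = 124.937. With FPC: n = n₀N/(n₀+N-1) = 121.5 → n = 122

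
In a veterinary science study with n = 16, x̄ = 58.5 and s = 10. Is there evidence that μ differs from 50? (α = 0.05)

t = (x̄ - μ₀)/(s/√n) = (58.5 - 50)/(10/√16) = 3.4. df = 15, critical t = ±2.131. Reject H₀.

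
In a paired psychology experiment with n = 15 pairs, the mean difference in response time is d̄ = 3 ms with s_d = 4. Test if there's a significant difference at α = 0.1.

t = d̄/(s_d/√n) = 3/(4/√15) = 2.905. df = 14, critical t = ±1.761. Reject H₀.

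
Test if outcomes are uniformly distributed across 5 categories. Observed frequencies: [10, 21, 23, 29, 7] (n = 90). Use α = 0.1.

Expected = 18 each. χ² = Σ(O-E)²/E = 18.889. df = 4, critical value = 7.779. Reject H₀.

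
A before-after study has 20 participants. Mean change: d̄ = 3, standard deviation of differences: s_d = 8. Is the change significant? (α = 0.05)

t = d̄/(s_d/√n) = 3/(8/√20) = 1.677. df = 19, critical t = ±2.093. Fail to reject H₀.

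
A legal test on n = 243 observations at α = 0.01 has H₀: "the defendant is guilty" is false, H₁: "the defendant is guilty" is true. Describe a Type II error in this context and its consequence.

Type II error: failing to reject H₀ when it is false — concluding that the defendant is guilty is not supported when in fact it is. Consequence: acquitting a guilty person.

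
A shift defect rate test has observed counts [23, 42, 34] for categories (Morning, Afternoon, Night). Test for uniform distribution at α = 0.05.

Expected = 33 each. χ² = Σ(O-E)²/E = 5.515. df = 2, critical value = 5.991. Fail to reject H₀.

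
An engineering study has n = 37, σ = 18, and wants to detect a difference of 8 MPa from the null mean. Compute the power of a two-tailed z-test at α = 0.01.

SE = σ/√n = 18/√37 = 2.959. Non-centrality λ = d/SE = 8/2.959 = 2.703. Power ≈ Φ(λ - z_{α/2}) = Φ(2.703 - 2.576) = Φ(0.127) = 0.551.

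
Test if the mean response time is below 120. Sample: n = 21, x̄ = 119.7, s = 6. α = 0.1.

t = (119.7 - 120)/(6/√21) = -0.229, df = 20. Critical t = -1.325. Fail to reject H₀.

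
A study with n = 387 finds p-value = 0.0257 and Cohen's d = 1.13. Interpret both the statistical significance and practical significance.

Statistically significant (p = 0.0257 < 0.05). Cohen's d = 1.13 indicates a large effect size. Both statistical and practical significance should be considered.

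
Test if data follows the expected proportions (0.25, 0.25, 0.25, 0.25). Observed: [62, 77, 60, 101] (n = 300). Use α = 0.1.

Expected: [75.0, 75.0, 75.0, 75.0]. χ² = 14.32. df = 3, critical = 6.251. Reject H₀.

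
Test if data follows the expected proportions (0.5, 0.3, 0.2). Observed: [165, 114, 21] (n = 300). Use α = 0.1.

Expected: [150.0, 90.0, 60.0]. χ² = 33.25. df = 2, critical = 4.605. Reject H₀.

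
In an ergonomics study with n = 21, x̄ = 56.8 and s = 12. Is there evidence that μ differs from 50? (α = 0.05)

t = (x̄ - μ₀)/(s/√n) = (56.8 - 50)/(12/√21) = 2.597. df = 20, critical t = ±2.086. Reject H₀.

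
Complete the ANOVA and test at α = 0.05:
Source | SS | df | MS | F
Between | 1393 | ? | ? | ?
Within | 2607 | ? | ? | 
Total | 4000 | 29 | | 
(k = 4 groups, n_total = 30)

df_between = 3, df_within = 26. MS_between = 464.33, MS_within = 100.27. F = 4.631, F_crit ≈ 2.975. Reject H₀.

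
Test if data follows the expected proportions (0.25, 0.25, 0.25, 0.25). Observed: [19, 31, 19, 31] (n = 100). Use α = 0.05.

Expected: [25.0, 25.0, 25.0, 25.0]. χ² = 5.76. df = 3, critical = 7.815. Fail to reject H₀.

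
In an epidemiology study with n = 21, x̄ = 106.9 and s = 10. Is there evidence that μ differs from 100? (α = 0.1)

t = (x̄ - μ₀)/(s/√n) = (106.9 - 100)/(10/√21) = 3.162. df = 20, critical t = ±1.725. Reject H₀.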